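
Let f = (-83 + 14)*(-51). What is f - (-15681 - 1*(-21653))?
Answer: -2453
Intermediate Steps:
f = 3519 (f = -69*(-51) = 3519)
f - (-15681 - 1*(-21653)) = 3519 - (-15681 - 1*(-21653)) = 3519 - (-15681 + 21653) = 3519 - 1*5972 = 3519 - 5972 = -2453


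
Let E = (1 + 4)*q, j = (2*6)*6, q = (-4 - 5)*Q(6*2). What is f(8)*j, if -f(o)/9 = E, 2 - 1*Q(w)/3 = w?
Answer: -874800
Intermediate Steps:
Q(w) = 6 - 3*w
q = 270 (q = (-4 - 5)*(6 - 18*2) = -9*(6 - 3*12) = -9*(6 - 36) = -9*(-30) = 270)
j = 72 (j = 12*6 = 72)
E = 1350 (E = (1 + 4)*270 = 5*270 = 1350)
f(o) = -12150 (f(o) = -9*1350 = -12150)
f(8)*j = -12150*72 = -874800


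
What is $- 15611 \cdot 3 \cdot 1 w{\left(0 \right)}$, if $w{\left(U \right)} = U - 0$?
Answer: $0$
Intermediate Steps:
$w{\left(U \right)} = U$ ($w{\left(U \right)} = U + 0 = U$)
$- 15611 \cdot 3 \cdot 1 w{\left(0 \right)} = - 15611 \cdot 3 \cdot 1 \cdot 0 = - 15611 \cdot 3 \cdot 0 = \left(-15611\right) 0 = 0$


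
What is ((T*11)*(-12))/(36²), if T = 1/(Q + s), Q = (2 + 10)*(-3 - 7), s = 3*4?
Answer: 11/11664 ≈ 0.00094307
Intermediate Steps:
s = 12
Q = -120 (Q = 12*(-10) = -120)
T = -1/108 (T = 1/(-120 + 12) = 1/(-108) = -1/108 ≈ -0.0092593)
((T*11)*(-12))/(36²) = (-1/108*11*(-12))/(36²) = -11/108*(-12)/1296 = (11/9)*(1/1296) = 11/11664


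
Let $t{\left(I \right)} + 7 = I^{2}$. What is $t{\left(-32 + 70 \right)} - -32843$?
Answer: $34280$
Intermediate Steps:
$t{\left(I \right)} = -7 + I^{2}$
$t{\left(-32 + 70 \right)} - -32843 = \left(-7 + \left(-32 + 70\right)^{2}\right) - -32843 = \left(-7 + 38^{2}\right) + 32843 = \left(-7 + 1444\right) + 32843 = 1437 + 32843 = 34280$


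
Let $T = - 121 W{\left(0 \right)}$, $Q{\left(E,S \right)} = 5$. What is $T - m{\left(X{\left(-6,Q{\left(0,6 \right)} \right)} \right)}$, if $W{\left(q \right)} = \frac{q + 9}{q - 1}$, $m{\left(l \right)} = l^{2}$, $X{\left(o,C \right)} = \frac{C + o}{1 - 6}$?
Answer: $\frac{27224}{25} \approx 1089.0$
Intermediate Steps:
$X{\left(o,C \right)} = - \frac{C}{5} - \frac{o}{5}$ ($X{\left(o,C \right)} = \frac{C + o}{-5} = \left(C + o\right) \left(- \frac{1}{5}\right) = - \frac{C}{5} - \frac{o}{5}$)
$W{\left(q \right)} = \frac{9 + q}{-1 + q}$
$T = 1089$ ($T = - 121 \frac{9 + 0}{-1 + 0} = - 121 \frac{1}{-1} \cdot 9 = - 121 \left(\left(-1\right) 9\right) = \left(-121\right) \left(-9\right) = 1089$)
$T - m{\left(X{\left(-6,Q{\left(0,6 \right)} \right)} \right)} = 1089 - \left(\left(- \frac{1}{5}\right) 5 - - \frac{6}{5}\right)^{2} = 1089 - \left(-1 + \frac{6}{5}\right)^{2} = 1089 - \left(\frac{1}{5}\right)^{2} = 1089 - \frac{1}{25} = \frac{27224}{25}$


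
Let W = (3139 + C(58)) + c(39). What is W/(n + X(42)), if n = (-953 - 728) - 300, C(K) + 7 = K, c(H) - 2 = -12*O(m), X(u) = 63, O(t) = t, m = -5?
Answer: -1626/959 ≈ -1.6955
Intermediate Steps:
c(H) = 62 (c(H) = 2 - 12*(-5) = 2 + 60 = 62)
C(K) = -7 + K
n = -1981 (n = -1681 - 300 = -1981)
W = 3252 (W = (3139 + (-7 + 58)) + 62 = (3139 + 51) + 62 = 3190 + 62 = 3252)
W/(n + X(42)) = 3252/(-1981 + 63) = 3252/(-1918) = 3252*(-1/1918) = -1626/959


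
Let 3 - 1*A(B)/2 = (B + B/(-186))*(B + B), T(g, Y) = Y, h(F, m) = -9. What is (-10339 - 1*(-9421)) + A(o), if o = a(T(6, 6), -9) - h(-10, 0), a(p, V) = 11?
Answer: -232816/93 ≈ -2503.4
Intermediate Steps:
o = 20 (o = 11 - 1*(-9) = 11 + 9 = 20)
A(B) = 6 - 370*B²/93 (A(B) = 6 - 2*(B + B/(-186))*(B + B) = 6 - 2*(B + B*(-1/186))*2*B = 6 - 2*(B - B/186)*2*B = 6 - 2*185*B/186*2*B = 6 - 370*B²/93)
(-10339 - 1*(-9421)) + A(o) = (-10339 - 1*(-9421)) + (6 - 370/93*20²) = (-10339 + 9421) + (6 - 370/93*400) = -918 + (6 - 148000/93) = -918 - 147442/93 = -232816/93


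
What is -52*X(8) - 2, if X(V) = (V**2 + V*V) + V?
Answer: -7074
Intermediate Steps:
X(V) = V + 2*V**2 (X(V) = (V**2 + V**2) + V = 2*V**2 + V = V + 2*V**2)
-52*X(8) - 2 = -416*(1 + 2*8) - 2 = -416*(1 + 16) - 2 = -416*17 - 2 = -52*136 - 2 = -7072 - 2 = -7074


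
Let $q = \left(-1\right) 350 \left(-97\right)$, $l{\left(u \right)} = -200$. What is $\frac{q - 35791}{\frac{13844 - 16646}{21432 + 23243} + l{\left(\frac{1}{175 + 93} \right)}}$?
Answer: $\frac{82246675}{8937802} \approx 9.2021$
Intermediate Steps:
$q = 33950$ ($q = \left(-350\right) \left(-97\right) = 33950$)
$\frac{q - 35791}{\frac{13844 - 16646}{21432 + 23243} + l{\left(\frac{1}{175 + 93} \right)}} = \frac{33950 - 35791}{\frac{13844 - 16646}{21432 + 23243} - 200} = - \frac{1841}{- \frac{2802}{44675} - 200} = - \frac{1841}{- \frac{8937802}{44675}} = \left(-1841\right) \left(- \frac{44675}{8937802}\right) = \frac{82246675}{8937802}$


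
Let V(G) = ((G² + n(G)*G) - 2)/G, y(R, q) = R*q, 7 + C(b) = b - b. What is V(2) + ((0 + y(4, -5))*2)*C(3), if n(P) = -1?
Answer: 280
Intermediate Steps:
C(b) = -7 (C(b) = -7 + (b - b) = -7 + 0 = -7)
V(G) = (-2 + G² - G)/G (V(G) = ((G² - G) - 2)/G = (-2 + G² - G)/G)
V(2) + ((0 + y(4, -5))*2)*C(3) = (-1 + 2 - 2/2) + ((0 + 4*(-5))*2)*(-7) = (-1 + 2 - 2*½) + ((0 - 20)*2)*(-7) = (-1 + 2 - 1) - 20*2*(-7) = 0 - 40*(-7) = 0 + 280 = 280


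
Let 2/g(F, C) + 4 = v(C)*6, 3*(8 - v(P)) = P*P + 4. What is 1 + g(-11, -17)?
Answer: 270/271 ≈ 0.99631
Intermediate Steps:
v(P) = 20/3 - P**2/3 (v(P) = 8 - (P*P + 4)/3 = 8 - (P**2 + 4)/3 = 8 - (4 + P**2)/3 = 8 + (-4/3 - P**2/3) = 20/3 - P**2/3)
g(F, C) = 2/(36 - 2*C**2) (g(F, C) = 2/(-4 + (20/3 - C**2/3)*6) = 2/(-4 + (40 - 2*C**2)) = 2/(36 - 2*C**2))
1 + g(-11, -17) = 1 - 1/(-18 + (-17)**2) = 1 - 1/(-18 + 289) = 1 - 1/271 = 270/271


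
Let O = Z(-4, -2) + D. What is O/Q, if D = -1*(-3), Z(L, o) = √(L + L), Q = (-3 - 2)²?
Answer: 3/25 + 2*I*√2/25 ≈ 0.12 + 0.11314*I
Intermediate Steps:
Q = 25 (Q = (-5)² = 25)
Z(L, o) = √2*√L (Z(L, o) = √(2*L) = √2*√L)
D = 3
O = 3 + 2*I*√2 (O = √2*√(-4) + 3 = √2*(2*I) + 3 = 2*I*√2 + 3 = 3 + 2*I*√2 ≈ 3.0 + 2.8284*I)
O/Q = (3 + 2*I*√2)/25 = 3/25 + 2*I*√2/25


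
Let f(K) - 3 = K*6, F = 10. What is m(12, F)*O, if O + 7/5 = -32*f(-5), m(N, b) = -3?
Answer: -12939/5 ≈ -2587.8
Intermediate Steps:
f(K) = 3 + 6*K (f(K) = 3 + K*6 = 3 + 6*K)
O = 4313/5 (O = -7/5 - 32*(3 + 6*(-5)) = -7/5 - 32*(3 - 30) = -7/5 - 32*(-27) = -7/5 + 864 = 4313/5 ≈ 862.60)
m(12, F)*O = -3*4313/5 = -12939/5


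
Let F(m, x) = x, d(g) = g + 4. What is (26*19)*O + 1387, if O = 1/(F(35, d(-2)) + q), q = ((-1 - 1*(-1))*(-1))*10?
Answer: 1634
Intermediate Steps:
d(g) = 4 + g
q = 0 (q = ((-1 + 1)*(-1))*10 = (0*(-1))*10 = 0*10 = 0)
O = ½ (O = 1/((4 - 2) + 0) = 1/(2 + 0) = 1/2 = ½ ≈ 0.50000)
(26*19)*O + 1387 = (26*19)*(½) + 1387 = 494*(½) + 1387 = 247 + 1387 = 1634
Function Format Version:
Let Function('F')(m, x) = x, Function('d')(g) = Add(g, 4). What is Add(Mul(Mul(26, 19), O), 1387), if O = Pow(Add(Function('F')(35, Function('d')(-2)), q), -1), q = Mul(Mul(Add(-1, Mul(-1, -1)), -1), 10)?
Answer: 1634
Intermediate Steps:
Function('d')(g) = Add(4, g)
q = 0 (q = Mul(Mul(Add(-1, 1), -1), 10) = Mul(Mul(0, -1), 10) = Mul(0, 10) = 0)
O = Rational(1, 2) (O = Pow(Add(Add(4, -2), 0), -1) = Pow(Add(2, 0), -1) = Pow(2, -1) = Rational(1, 2) ≈ 0.50000)
Add(Mul(Mul(26, 19), O), 1387) = Add(Mul(Mul(26, 19), Rational(1, 2)), 1387) = Add(Mul(494, Rational(1, 2)), 1387) = Add(247, 1387) = 1634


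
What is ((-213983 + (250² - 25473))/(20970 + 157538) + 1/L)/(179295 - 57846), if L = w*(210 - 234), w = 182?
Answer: -193280579/23674142956464 ≈ -8.1642e-6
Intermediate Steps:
L = -4368 (L = 182*(210 - 234) = 182*(-24) = -4368)
((-213983 + (250² - 25473))/(20970 + 157538) + 1/L)/(179295 - 57846) = ((-213983 + (250² - 25473))/(20970 + 157538) + 1/(-4368))/(179295 - 57846) = ((-213983 + (62500 - 25473))/178508 - 1/4368)/121449 = ((-213983 + 37027)*(1/178508) - 1/4368)*(1/121449) = (-176956*1/178508 - 1/4368)*(1/121449) = (-44239/44627 - 1/4368)*(1/121449) = -193280579/194930736*1/121449 = -193280579/23674142956464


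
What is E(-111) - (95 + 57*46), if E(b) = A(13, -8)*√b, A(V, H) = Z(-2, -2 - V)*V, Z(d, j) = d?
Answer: -2717 - 26*I*√111 ≈ -2717.0 - 273.93*I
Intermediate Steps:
A(V, H) = -2*V
E(b) = -26*√b (E(b) = (-2*13)*√b = -26*√b)
E(-111) - (95 + 57*46) = -26*I*√111 - (95 + 57*46) = -26*I*√111 - (95 + 2622) = -26*I*√111 - 1*2717 = -26*I*√111 - 2717 = -2717 - 26*I*√111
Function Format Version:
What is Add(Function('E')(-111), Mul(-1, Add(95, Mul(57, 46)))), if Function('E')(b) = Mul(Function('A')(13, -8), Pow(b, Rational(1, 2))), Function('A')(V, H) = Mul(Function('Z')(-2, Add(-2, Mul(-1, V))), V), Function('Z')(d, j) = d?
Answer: Add(-2717, Mul(-26, I, Pow(111, Rational(1, 2)))) ≈ Add(-2717.0, Mul(-273.93, I))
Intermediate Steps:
Function('A')(V, H) = Mul(-2, V)
Function('E')(b) = Mul(-26, Pow(b, Rational(1, 2))) (Function('E')(b) = Mul(Mul(-2, 13), Pow(b, Rational(1, 2))) = Mul(-26, Pow(b, Rational(1, 2))))
Add(Function('E')(-111), Mul(-1, Add(95, Mul(57, 46)))) = Add(Mul(-26, Pow(-111, Rational(1, 2))), Mul(-1, Add(95, Mul(57, 46)))) = Add(Mul(-26, Mul(I, Pow(111, Rational(1, 2)))), Mul(-1, Add(95, 2622))) = Add(Mul(-26, I, Pow(111, Rational(1, 2))), Mul(-1, 2717)) = Add(Mul(-26, I, Pow(111, Rational(1, 2))), -2717) = Add(-2717, Mul(-26, I, Pow(111, Rational(1, 2))))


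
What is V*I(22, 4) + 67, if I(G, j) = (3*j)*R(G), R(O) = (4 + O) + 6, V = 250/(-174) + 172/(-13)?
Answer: -2098133/377 ≈ -5565.3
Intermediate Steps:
V = -16589/1131 (V = 250*(-1/174) + 172*(-1/13) = -125/87 - 172/13 = -16589/1131 ≈ -14.668)
R(O) = 10 + O
I(G, j) = 3*j*(10 + G) (I(G, j) = (3*j)*(10 + G) = 3*j*(10 + G))
V*I(22, 4) + 67 = -16589*4*(10 + 22)/377 + 67 = -16589*4*32/377 + 67 = -16589/1131*384 + 67 = -2123392/377 + 67 = -2098133/377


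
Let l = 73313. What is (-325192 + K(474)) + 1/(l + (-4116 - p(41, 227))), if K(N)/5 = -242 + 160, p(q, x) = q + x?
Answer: -22443420257/68929 ≈ -3.2560e+5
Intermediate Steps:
K(N) = -410 (K(N) = 5*(-242 + 160) = 5*(-82) = -410)
(-325192 + K(474)) + 1/(l + (-4116 - p(41, 227))) = (-325192 - 410) + 1/(73313 + (-4116 - (41 + 227))) = -325602 + 1/(73313 + (-4116 - 1*268)) = -325602 + 1/(73313 + (-4116 - 268)) = -325602 + 1/(73313 - 4384) = -325602 + 1/68929 = -22443420257/68929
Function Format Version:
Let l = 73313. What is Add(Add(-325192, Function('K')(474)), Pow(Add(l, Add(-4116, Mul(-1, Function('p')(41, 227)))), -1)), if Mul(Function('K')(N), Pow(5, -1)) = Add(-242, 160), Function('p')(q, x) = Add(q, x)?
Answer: Rational(-22443420257, 68929) ≈ -3.2560e+5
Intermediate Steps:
Function('K')(N) = -410 (Function('K')(N) = Mul(5, Add(-242, 160)) = Mul(5, -82) = -410)
Add(Add(-325192, Function('K')(474)), Pow(Add(l, Add(-4116, Mul(-1, Function('p')(41, 227)))), -1)) = Add(Add(-325192, -410), Pow(Add(73313, Add(-4116, Mul(-1, Add(41, 227)))), -1)) = Add(-325602, Pow(Add(73313, Add(-4116, Mul(-1, 268))), -1)) = Add(-325602, Pow(Add(73313, Add(-4116, -268)), -1)) = Add(-325602, Pow(Add(73313, -4384), -1)) = Add(-325602, Pow(68929, -1)) = Add(-325602, Rational(1, 68929)) = Rational(-22443420257, 68929)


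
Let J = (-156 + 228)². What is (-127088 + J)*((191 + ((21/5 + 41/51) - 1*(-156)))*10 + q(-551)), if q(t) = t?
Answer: -18458825584/51 ≈ -3.6194e+8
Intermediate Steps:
J = 5184 (J = 72² = 5184)
(-127088 + J)*((191 + ((21/5 + 41/51) - 1*(-156)))*10 + q(-551)) = (-127088 + 5184)*((191 + ((21/5 + 41/51) - 1*(-156)))*10 - 551) = -121904*((191 + ((21*(⅕) + 41*(1/51)) + 156))*10 - 551) = -121904*((191 + ((21/5 + 41/51) + 156))*10 - 551) = -121904*((191 + (1276/255 + 156))*10 - 551) = -121904*((191 + 41056/255)*10 - 551) = -121904*((89761/255)*10 - 551) = -121904*(179522/51 - 551) = -121904*151421/51 = -18458825584/51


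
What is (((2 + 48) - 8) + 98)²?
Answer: 19600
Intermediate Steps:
(((2 + 48) - 8) + 98)² = ((50 - 8) + 98)² = (42 + 98)² = 140² = 19600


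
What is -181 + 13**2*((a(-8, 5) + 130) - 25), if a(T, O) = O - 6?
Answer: 17395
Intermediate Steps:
a(T, O) = -6 + O
-181 + 13**2*((a(-8, 5) + 130) - 25) = -181 + 13**2*(((-6 + 5) + 130) - 25) = -181 + 169*((-1 + 130) - 25) = -181 + 169*(129 - 25) = -181 + 169*104 = -181 + 17576 = 17395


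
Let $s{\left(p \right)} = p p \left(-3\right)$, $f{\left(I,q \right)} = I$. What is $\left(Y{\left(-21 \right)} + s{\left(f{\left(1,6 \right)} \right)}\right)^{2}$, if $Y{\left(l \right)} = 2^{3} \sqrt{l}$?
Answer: $\left(-3 + 8 i \sqrt{21}\right)^{2} \approx -1335.0 - 219.96 i$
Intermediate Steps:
$Y{\left(l \right)} = 8 \sqrt{l}$
$s{\left(p \right)} = - 3 p^{2}$ ($s{\left(p \right)} = p^{2} \left(-3\right) = - 3 p^{2}$)
$\left(Y{\left(-21 \right)} + s{\left(f{\left(1,6 \right)} \right)}\right)^{2} = \left(8 \sqrt{-21} - 3 \cdot 1^{2}\right)^{2} = \left(8 i \sqrt{21} - 3\right)^{2} = \left(-3 + 8 i \sqrt{21}\right)^{2}$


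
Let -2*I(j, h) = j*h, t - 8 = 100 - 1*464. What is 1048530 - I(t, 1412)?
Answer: 797194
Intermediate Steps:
t = -356 (t = 8 + (100 - 1*464) = 8 + (100 - 464) = 8 - 364 = -356)
I(j, h) = -h*j/2 (I(j, h) = -j*h/2 = -h*j/2)
1048530 - I(t, 1412) = 1048530 - (-1)*1412*(-356)/2 = 1048530 - 1*251336 = 1048530 - 251336 = 797194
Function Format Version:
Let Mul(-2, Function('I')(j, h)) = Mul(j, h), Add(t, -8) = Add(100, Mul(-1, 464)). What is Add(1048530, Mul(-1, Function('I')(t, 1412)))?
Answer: 797194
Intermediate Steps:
t = -356 (t = Add(8, Add(100, Mul(-1, 464))) = Add(8, Add(100, -464)) = Add(8, -364) = -356)
Function('I')(j, h) = Mul(Rational(-1, 2), h, j) (Function('I')(j, h) = Mul(Rational(-1, 2), Mul(j, h)) = Mul(Rational(-1, 2), Mul(h, j)) = Mul(Rational(-1, 2), h, j))
Add(1048530, Mul(-1, Function('I')(t, 1412))) = Add(1048530, Mul(-1, Mul(Rational(-1, 2), 1412, -356))) = Add(1048530, Mul(-1, 251336)) = Add(1048530, -251336) = 797194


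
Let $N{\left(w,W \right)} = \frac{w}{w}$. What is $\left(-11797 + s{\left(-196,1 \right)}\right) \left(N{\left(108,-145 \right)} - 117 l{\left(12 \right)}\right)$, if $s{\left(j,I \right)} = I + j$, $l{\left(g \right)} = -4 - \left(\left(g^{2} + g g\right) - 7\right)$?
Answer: $-399885232$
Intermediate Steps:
$N{\left(w,W \right)} = 1$
$l{\left(g \right)} = 3 - 2 g^{2}$ ($l{\left(g \right)} = -4 - \left(\left(g^{2} + g^{2}\right) - 7\right) = -4 - \left(2 g^{2} - 7\right) = -4 - \left(-7 + 2 g^{2}\right) = 3 - 2 g^{2}$)
$\left(-11797 + s{\left(-196,1 \right)}\right) \left(N{\left(108,-145 \right)} - 117 l{\left(12 \right)}\right) = \left(-11797 + \left(1 - 196\right)\right) \left(1 - 117 \left(3 - 2 \cdot 12^{2}\right)\right) = \left(-11797 - 195\right) \left(1 - 117 \left(3 - 288\right)\right) = - 11992 \left(1 - 117 \left(3 - 288\right)\right) = - 11992 \left(1 - -33345\right) = - 11992 \left(1 + 33345\right) = \left(-11992\right) 33346 = -399885232$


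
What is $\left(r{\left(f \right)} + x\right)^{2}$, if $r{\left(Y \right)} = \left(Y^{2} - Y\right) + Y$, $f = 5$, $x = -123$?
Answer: $9604$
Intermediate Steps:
$r{\left(Y \right)} = Y^{2}$
$\left(r{\left(f \right)} + x\right)^{2} = \left(5^{2} - 123\right)^{2} = \left(25 - 123\right)^{2} = \left(-98\right)^{2} = 9604$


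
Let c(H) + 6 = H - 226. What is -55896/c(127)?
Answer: 18632/35 ≈ 532.34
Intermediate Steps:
c(H) = -232 + H (c(H) = -6 + (H - 226) = -6 + (-226 + H) = -232 + H)
-55896/c(127) = -55896/(-232 + 127) = -55896/(-105) = -55896*(-1/105) = 18632/35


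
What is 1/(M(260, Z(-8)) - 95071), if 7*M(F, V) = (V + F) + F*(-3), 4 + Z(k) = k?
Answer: -1/95147 ≈ -1.0510e-5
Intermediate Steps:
Z(k) = -4 + k
M(F, V) = -2*F/7 + V/7 (M(F, V) = ((V + F) + F*(-3))/7 = ((F + V) - 3*F)/7 = (V - 2*F)/7 = -2*F/7 + V/7)
1/(M(260, Z(-8)) - 95071) = 1/((-2/7*260 + (-4 - 8)/7) - 95071) = 1/((-520/7 + (1/7)*(-12)) - 95071) = 1/((-520/7 - 12/7) - 95071) = 1/(-76 - 95071) = 1/(-95147) = -1/95147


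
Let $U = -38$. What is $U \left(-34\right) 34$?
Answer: $43928$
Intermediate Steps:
$U \left(-34\right) 34 = \left(-38\right) \left(-34\right) 34 = 1292 \cdot 34 = 43928$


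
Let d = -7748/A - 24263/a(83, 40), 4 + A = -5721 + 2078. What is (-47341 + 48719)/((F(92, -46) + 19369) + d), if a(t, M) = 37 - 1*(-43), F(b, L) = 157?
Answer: 402045280/5609038439 ≈ 0.071678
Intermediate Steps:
a(t, M) = 80 (a(t, M) = 37 + 43 = 80)
A = -3647 (A = -4 + (-5721 + 2078) = -4 - 3643 = -3647)
d = -87867321/291760 (d = -7748/(-3647) - 24263/80 = -7748*(-1/3647) - 24263*1/80 = 7748/3647 - 24263/80 = -87867321/291760 ≈ -301.16)
(-47341 + 48719)/((F(92, -46) + 19369) + d) = (-47341 + 48719)/((157 + 19369) - 87867321/291760) = 1378/(19526 - 87867321/291760) = 1378/(5609038439/291760) = 1378*(291760/5609038439) = 402045280/5609038439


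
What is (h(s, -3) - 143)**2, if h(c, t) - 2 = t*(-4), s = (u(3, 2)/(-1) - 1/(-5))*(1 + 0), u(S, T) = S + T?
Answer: 16641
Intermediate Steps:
s = -24/5 (s = ((3 + 2)/(-1) - 1/(-5))*(1 + 0) = (5*(-1) - 1*(-1/5))*1 = (-5 + 1/5)*1 = -24/5*1 = -24/5 ≈ -4.8000)
h(c, t) = 2 - 4*t (h(c, t) = 2 + t*(-4) = 2 - 4*t)
(h(s, -3) - 143)**2 = ((2 - 4*(-3)) - 143)**2 = ((2 + 12) - 143)**2 = (14 - 143)**2 = (-129)**2 = 16641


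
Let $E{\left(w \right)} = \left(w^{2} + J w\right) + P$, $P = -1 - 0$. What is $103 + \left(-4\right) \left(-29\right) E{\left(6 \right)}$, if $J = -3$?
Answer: $2075$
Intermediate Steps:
$P = -1$ ($P = -1 + 0 = -1$)
$E{\left(w \right)} = -1 + w^{2} - 3 w$ ($E{\left(w \right)} = \left(w^{2} - 3 w\right) - 1 = -1 + w^{2} - 3 w$)
$103 + \left(-4\right) \left(-29\right) E{\left(6 \right)} = 103 + \left(-4\right) \left(-29\right) \left(-1 + 6^{2} - 18\right) = 103 + 116 \left(-1 + 36 - 18\right) = 103 + 116 \cdot 17 = 103 + 1972 = 2075$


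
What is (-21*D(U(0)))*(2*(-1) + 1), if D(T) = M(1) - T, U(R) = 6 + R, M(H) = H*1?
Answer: -105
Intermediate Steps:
M(H) = H
D(T) = 1 - T
(-21*D(U(0)))*(2*(-1) + 1) = (-21*(1 - (6 + 0)))*(2*(-1) + 1) = (-21*(1 - 1*6))*(-2 + 1) = -21*(1 - 6)*(-1) = -21*(-5)*(-1) = 105*(-1) = -105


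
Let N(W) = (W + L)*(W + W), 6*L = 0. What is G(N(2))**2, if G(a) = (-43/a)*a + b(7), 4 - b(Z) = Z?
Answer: 2116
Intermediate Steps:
L = 0 (L = (1/6)*0 = 0)
b(Z) = 4 - Z
N(W) = 2*W**2 (N(W) = (W + 0)*(W + W) = W*(2*W) = 2*W**2)
G(a) = -46 (G(a) = (-43/a)*a + (4 - 1*7) = -43 + (4 - 7) = -43 - 3 = -46)
G(N(2))**2 = (-46)**2 = 2116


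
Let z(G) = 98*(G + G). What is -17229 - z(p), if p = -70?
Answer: -3509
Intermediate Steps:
z(G) = 196*G (z(G) = 98*(2*G) = 196*G)
-17229 - z(p) = -17229 - 196*(-70) = -17229 - 1*(-13720) = -17229 + 13720 = -3509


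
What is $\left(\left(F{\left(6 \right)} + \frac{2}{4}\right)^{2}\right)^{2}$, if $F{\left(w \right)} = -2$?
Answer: $\frac{81}{16} \approx 5.0625$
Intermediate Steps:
$\left(\left(F{\left(6 \right)} + \frac{2}{4}\right)^{2}\right)^{2} = \left(\left(-2 + \frac{2}{4}\right)^{2}\right)^{2} = \left(\left(-2 + 2 \cdot \frac{1}{4}\right)^{2}\right)^{2} = \left(\left(-2 + \frac{1}{2}\right)^{2}\right)^{2} = \left(\left(- \frac{3}{2}\right)^{2}\right)^{2} = \left(\frac{9}{4}\right)^{2} = \frac{81}{16}$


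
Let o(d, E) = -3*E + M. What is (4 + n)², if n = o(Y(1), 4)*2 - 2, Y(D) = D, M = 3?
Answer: 256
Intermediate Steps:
o(d, E) = 3 - 3*E (o(d, E) = -3*E + 3 = 3 - 3*E)
n = -20 (n = (3 - 3*4)*2 - 2 = (3 - 12)*2 - 2 = -9*2 - 2 = -18 - 2 = -20)
(4 + n)² = (4 - 20)² = (-16)² = 256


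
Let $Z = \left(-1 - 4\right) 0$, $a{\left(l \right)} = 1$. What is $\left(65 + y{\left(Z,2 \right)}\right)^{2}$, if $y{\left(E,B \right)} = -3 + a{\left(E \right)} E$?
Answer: $3844$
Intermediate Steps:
$Z = 0$ ($Z = \left(-5\right) 0 = 0$)
$y{\left(E,B \right)} = -3 + E$ ($y{\left(E,B \right)} = -3 + 1 E = -3 + E$)
$\left(65 + y{\left(Z,2 \right)}\right)^{2} = \left(65 + \left(-3 + 0\right)\right)^{2} = \left(65 - 3\right)^{2} = 62^{2} = 3844$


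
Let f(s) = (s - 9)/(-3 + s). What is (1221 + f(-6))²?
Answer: 13454224/9 ≈ 1.4949e+6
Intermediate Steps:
f(s) = (-9 + s)/(-3 + s)
(1221 + f(-6))² = (1221 + (-9 - 6)/(-3 - 6))² = (1221 - 15/(-9))² = (1221 - ⅑*(-15))² = (1221 + 5/3)² = (3668/3)² = 13454224/9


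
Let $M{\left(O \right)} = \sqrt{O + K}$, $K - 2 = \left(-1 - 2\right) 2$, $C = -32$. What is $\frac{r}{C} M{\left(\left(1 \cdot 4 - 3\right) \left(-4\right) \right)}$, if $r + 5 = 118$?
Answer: $- \frac{113 i \sqrt{2}}{16} \approx - 9.9879 i$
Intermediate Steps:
$r = 113$ ($r = -5 + 118 = 113$)
$K = -4$ ($K = 2 + \left(-1 - 2\right) 2 = 2 - 6 = -4$)
$M{\left(O \right)} = \sqrt{-4 + O}$ ($M{\left(O \right)} = \sqrt{O - 4} = \sqrt{-4 + O}$)
$\frac{r}{C} M{\left(\left(1 \cdot 4 - 3\right) \left(-4\right) \right)} = \frac{113}{-32} \sqrt{-4 + \left(1 \cdot 4 - 3\right) \left(-4\right)} = 113 \left(- \frac{1}{32}\right) \sqrt{-4 + \left(4 - 3\right) \left(-4\right)} = - \frac{113 \sqrt{-4 + 1 \left(-4\right)}}{32} = - \frac{113 \sqrt{-4 - 4}}{32} = - \frac{113 \sqrt{-8}}{32} = - \frac{113 \cdot 2 i \sqrt{2}}{32} = - \frac{113 i \sqrt{2}}{16}$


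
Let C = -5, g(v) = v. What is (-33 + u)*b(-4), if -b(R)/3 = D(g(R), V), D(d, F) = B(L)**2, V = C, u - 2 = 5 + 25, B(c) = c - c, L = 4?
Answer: 0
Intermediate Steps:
B(c) = 0
u = 32 (u = 2 + (5 + 25) = 2 + 30 = 32)
V = -5
D(d, F) = 0 (D(d, F) = 0**2 = 0)
b(R) = 0 (b(R) = -3*0 = 0)
(-33 + u)*b(-4) = (-33 + 32)*0 = -1*0 = 0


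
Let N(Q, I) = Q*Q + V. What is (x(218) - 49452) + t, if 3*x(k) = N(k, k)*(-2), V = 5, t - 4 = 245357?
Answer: 164223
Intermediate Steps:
t = 245361 (t = 4 + 245357 = 245361)
N(Q, I) = 5 + Q² (N(Q, I) = Q*Q + 5 = Q² + 5 = 5 + Q²)
x(k) = -10/3 - 2*k²/3 (x(k) = ((5 + k²)*(-2))/3 = (-10 - 2*k²)/3 = -10/3 - 2*k²/3)
(x(218) - 49452) + t = ((-10/3 - ⅔*218²) - 49452) + 245361 = ((-10/3 - ⅔*47524) - 49452) + 245361 = ((-10/3 - 95048/3) - 49452) + 245361 = (-31686 - 49452) + 245361 = -81138 + 245361 = 164223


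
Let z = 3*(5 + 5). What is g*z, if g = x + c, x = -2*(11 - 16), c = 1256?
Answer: 37980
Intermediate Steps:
x = 10 (x = -2*(-5) = 10)
z = 30 (z = 3*10 = 30)
g = 1266 (g = 10 + 1256 = 1266)
g*z = 1266*30 = 37980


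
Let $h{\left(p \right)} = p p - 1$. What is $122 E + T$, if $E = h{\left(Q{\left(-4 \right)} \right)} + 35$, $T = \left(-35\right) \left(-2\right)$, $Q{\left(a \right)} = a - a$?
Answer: $4218$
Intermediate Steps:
$Q{\left(a \right)} = 0$
$h{\left(p \right)} = -1 + p^{2}$ ($h{\left(p \right)} = p^{2} - 1 = -1 + p^{2}$)
$T = 70$
$E = 34$ ($E = \left(-1 + 0^{2}\right) + 35 = \left(-1 + 0\right) + 35 = -1 + 35 = 34$)
$122 E + T = 122 \cdot 34 + 70 = 4148 + 70 = 4218$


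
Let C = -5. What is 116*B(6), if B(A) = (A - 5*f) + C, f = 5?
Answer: -2784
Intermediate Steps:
B(A) = -30 + A (B(A) = (A - 5*5) - 5 = (A - 25) - 5 = (-25 + A) - 5 = -30 + A)
116*B(6) = 116*(-30 + 6) = 116*(-24) = -2784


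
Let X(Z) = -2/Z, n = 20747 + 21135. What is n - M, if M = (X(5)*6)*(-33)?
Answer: 209014/5 ≈ 41803.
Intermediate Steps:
n = 41882
M = 396/5 (M = (-2/5*6)*(-33) = (-2*⅕*6)*(-33) = -⅖*6*(-33) = -12/5*(-33) = 396/5 ≈ 79.200)
n - M = 41882 - 1*396/5 = 41882 - 396/5 = 209014/5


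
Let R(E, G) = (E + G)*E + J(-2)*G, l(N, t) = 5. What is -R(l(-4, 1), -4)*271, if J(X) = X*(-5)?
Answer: 9485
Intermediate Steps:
J(X) = -5*X
R(E, G) = 10*G + E*(E + G) (R(E, G) = (E + G)*E + (-5*(-2))*G = E*(E + G) + 10*G = 10*G + E*(E + G))
-R(l(-4, 1), -4)*271 = -(5² + 10*(-4) + 5*(-4))*271 = -(25 - 40 - 20)*271 = -(-35)*271 = -1*(-9485) = 9485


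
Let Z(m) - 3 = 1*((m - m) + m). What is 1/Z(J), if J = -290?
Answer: -1/287 ≈ -0.0034843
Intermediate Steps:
Z(m) = 3 + m (Z(m) = 3 + 1*((m - m) + m) = 3 + 1*(0 + m) = 3 + 1*m = 3 + m)
1/Z(J) = 1/(3 - 290) = 1/(-287) = -1/287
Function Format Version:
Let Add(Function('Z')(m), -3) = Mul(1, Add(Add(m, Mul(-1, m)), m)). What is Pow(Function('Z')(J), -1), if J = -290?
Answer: Rational(-1, 287) ≈ -0.0034843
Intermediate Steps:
Function('Z')(m) = Add(3, m) (Function('Z')(m) = Add(3, Mul(1, Add(Add(m, Mul(-1, m)), m))) = Add(3, Mul(1, Add(0, m))) = Add(3, Mul(1, m)) = Add(3, m))
Pow(Function('Z')(J), -1) = Pow(Add(3, -290), -1) = Pow(-287, -1) = Rational(-1, 287)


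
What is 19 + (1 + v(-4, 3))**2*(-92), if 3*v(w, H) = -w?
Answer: -4337/9 ≈ -481.89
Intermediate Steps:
v(w, H) = -w/3 (v(w, H) = (-w)/3 = -w/3)
19 + (1 + v(-4, 3))**2*(-92) = 19 + (1 - 1/3*(-4))**2*(-92) = 19 + (1 + 4/3)**2*(-92) = 19 + (7/3)**2*(-92) = 19 + (49/9)*(-92) = 19 - 4508/9 = -4337/9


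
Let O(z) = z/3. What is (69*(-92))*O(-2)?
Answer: 4232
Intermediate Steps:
O(z) = z/3 (O(z) = z*(1/3) = z/3)
(69*(-92))*O(-2) = (69*(-92))*((1/3)*(-2)) = -6348*(-2/3) = 4232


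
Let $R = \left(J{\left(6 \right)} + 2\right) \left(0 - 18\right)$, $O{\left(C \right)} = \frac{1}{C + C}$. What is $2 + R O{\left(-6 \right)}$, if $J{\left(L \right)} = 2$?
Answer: $8$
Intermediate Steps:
$O{\left(C \right)} = \frac{1}{2 C}$
$R = -72$ ($R = \left(2 + 2\right) \left(0 - 18\right) = 4 \left(-18\right) = -72$)
$2 + R O{\left(-6 \right)} = 2 - 72 \frac{1}{2 \left(-6\right)} = 2 - 72 \cdot \frac{1}{2} \left(- \frac{1}{6}\right) = 2 - -6 = 2 + 6 = 8$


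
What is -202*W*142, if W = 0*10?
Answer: 0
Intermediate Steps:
W = 0
-202*W*142 = -202*0*142 = 0*142 = 0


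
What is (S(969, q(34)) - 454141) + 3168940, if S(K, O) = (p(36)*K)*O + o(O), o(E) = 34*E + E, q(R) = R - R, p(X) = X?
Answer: 2714799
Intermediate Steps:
q(R) = 0
o(E) = 35*E
S(K, O) = 35*O + 36*K*O (S(K, O) = (36*K)*O + 35*O = 36*K*O + 35*O = 35*O + 36*K*O)
(S(969, q(34)) - 454141) + 3168940 = (0*(35 + 36*969) - 454141) + 3168940 = (0*(35 + 34884) - 454141) + 3168940 = (0*34919 - 454141) + 3168940 = (0 - 454141) + 3168940 = -454141 + 3168940 = 2714799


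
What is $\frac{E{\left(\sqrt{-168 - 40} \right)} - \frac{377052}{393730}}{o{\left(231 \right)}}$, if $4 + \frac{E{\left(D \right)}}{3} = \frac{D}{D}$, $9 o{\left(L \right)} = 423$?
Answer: $- \frac{1960311}{9252655} \approx -0.21186$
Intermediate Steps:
$o{\left(L \right)} = 47$ ($o{\left(L \right)} = \frac{1}{9} \cdot 423 = 47$)
$E{\left(D \right)} = -9$ ($E{\left(D \right)} = -12 + 3 \frac{D}{D} = -12 + 3 \cdot 1 = -12 + 3 = -9$)
$\frac{E{\left(\sqrt{-168 - 40} \right)} - \frac{377052}{393730}}{o{\left(231 \right)}} = \frac{-9 - \frac{377052}{393730}}{47} = \left(-9 - \frac{188526}{196865}\right) \frac{1}{47} = \left(- \frac{1960311}{196865}\right) \frac{1}{47} = - \frac{1960311}{9252655}$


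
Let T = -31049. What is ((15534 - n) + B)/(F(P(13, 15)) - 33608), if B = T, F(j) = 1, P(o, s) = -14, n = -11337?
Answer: 4178/33607 ≈ 0.12432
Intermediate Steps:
B = -31049
((15534 - n) + B)/(F(P(13, 15)) - 33608) = ((15534 - 1*(-11337)) - 31049)/(1 - 33608) = ((15534 + 11337) - 31049)/(-33607) = (26871 - 31049)*(-1/33607) = -4178*(-1/33607) = 4178/33607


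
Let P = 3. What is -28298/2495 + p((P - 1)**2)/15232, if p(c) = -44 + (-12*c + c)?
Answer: -53906837/4750480 ≈ -11.348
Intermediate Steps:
p(c) = -44 - 11*c
-28298/2495 + p((P - 1)**2)/15232 = -28298/2495 + (-44 - 11*(3 - 1)**2)/15232 = -28298*1/2495 + (-44 - 11*2**2)*(1/15232) = -28298/2495 + (-44 - 11*4)*(1/15232) = -28298/2495 + (-44 - 44)*(1/15232) = -28298/2495 - 88*1/15232 = -28298/2495 - 11/1904 = -53906837/4750480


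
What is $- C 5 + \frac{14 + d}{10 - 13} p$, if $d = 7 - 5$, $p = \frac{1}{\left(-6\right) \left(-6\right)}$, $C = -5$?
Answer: $\frac{671}{27} \approx 24.852$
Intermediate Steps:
$p = \frac{1}{36} \approx 0.027778$
$d = 2$ ($d = 7 - 5 = 2$)
$- C 5 + \frac{14 + d}{10 - 13} p = \left(-1\right) \left(-5\right) 5 + \frac{14 + 2}{10 - 13} \cdot \frac{1}{36} = 5 \cdot 5 + \frac{16}{-3} \cdot \frac{1}{36} = 25 + 16 \left(- \frac{1}{3}\right) \frac{1}{36} = 25 - \frac{4}{27} = \frac{671}{27}$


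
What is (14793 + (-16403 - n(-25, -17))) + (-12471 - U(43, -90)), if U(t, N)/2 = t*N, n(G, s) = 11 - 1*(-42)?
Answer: -6394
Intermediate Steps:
n(G, s) = 53 (n(G, s) = 11 + 42 = 53)
U(t, N) = 2*N*t (U(t, N) = 2*(t*N) = 2*(N*t) = 2*N*t)
(14793 + (-16403 - n(-25, -17))) + (-12471 - U(43, -90)) = (14793 + (-16403 - 1*53)) + (-12471 - 2*(-90)*43) = (14793 + (-16403 - 53)) + (-12471 - 1*(-7740)) = (14793 - 16456) + (-12471 + 7740) = -1663 - 4731 = -6394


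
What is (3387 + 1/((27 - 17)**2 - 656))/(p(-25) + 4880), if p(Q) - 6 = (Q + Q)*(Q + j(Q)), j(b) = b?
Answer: 1883171/4106616 ≈ 0.45857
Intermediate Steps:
p(Q) = 6 + 4*Q**2 (p(Q) = 6 + (Q + Q)*(Q + Q) = 6 + (2*Q)*(2*Q) = 6 + 4*Q**2)
(3387 + 1/((27 - 17)**2 - 656))/(p(-25) + 4880) = (3387 + 1/((27 - 17)**2 - 656))/((6 + 4*(-25)**2) + 4880) = (3387 + 1/(10**2 - 656))/((6 + 4*625) + 4880) = (3387 + 1/(100 - 656))/((6 + 2500) + 4880) = (3387 + 1/(-556))/(2506 + 4880) = (3387 - 1/556)/7386 = (1883171/556)*(1/7386) = 1883171/4106616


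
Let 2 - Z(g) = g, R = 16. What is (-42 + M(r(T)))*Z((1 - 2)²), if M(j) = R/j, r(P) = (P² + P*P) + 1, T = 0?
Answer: -26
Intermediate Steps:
Z(g) = 2 - g
r(P) = 1 + 2*P² (r(P) = (P² + P²) + 1 = 2*P² + 1 = 1 + 2*P²)
M(j) = 16/j
(-42 + M(r(T)))*Z((1 - 2)²) = (-42 + 16/(1 + 2*0²))*(2 - (1 - 2)²) = (-42 + 16/(1 + 2*0))*(2 - 1*(-1)²) = (-42 + 16/(1 + 0))*(2 - 1*1) = (-42 + 16/1)*(2 - 1) = (-42 + 16*1)*1 = (-42 + 16)*1 = -26*1 = -26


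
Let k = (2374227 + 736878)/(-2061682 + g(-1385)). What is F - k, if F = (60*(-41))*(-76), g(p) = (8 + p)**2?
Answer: 30954899985/165553 ≈ 1.8698e+5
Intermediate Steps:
k = -3111105/165553 (k = (2374227 + 736878)/(-2061682 + (8 - 1385)**2) = 3111105/(-2061682 + (-1377)**2) = 3111105/(-2061682 + 1896129) = 3111105/(-165553) = 3111105*(-1/165553) = -3111105/165553 ≈ -18.792)
F = 186960 (F = -2460*(-76) = 186960)
F - k = 186960 - 1*(-3111105/165553) = 186960 + 3111105/165553 = 30954899985/165553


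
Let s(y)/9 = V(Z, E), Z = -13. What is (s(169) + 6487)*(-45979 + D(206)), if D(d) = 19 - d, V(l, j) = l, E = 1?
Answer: -294077420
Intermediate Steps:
s(y) = -117 (s(y) = 9*(-13) = -117)
(s(169) + 6487)*(-45979 + D(206)) = (-117 + 6487)*(-45979 + (19 - 1*206)) = 6370*(-45979 + (19 - 206)) = 6370*(-45979 - 187) = 6370*(-46166) = -294077420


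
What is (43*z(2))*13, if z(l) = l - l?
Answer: 0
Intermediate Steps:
z(l) = 0
(43*z(2))*13 = (43*0)*13 = 0*13 = 0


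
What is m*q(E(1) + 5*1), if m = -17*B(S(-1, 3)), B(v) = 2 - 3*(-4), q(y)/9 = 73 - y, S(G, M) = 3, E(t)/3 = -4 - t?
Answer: -177786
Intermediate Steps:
E(t) = -12 - 3*t (E(t) = 3*(-4 - t) = -12 - 3*t)
q(y) = 657 - 9*y (q(y) = 9*(73 - y) = 657 - 9*y)
B(v) = 14 (B(v) = 2 + 12 = 14)
m = -238 (m = -17*14 = -238)
m*q(E(1) + 5*1) = -238*(657 - 9*((-12 - 3*1) + 5*1)) = -238*(657 - 9*((-12 - 3) + 5)) = -238*(657 - 9*(-15 + 5)) = -238*(657 - 9*(-10)) = -238*(657 + 90) = -238*747 = -177786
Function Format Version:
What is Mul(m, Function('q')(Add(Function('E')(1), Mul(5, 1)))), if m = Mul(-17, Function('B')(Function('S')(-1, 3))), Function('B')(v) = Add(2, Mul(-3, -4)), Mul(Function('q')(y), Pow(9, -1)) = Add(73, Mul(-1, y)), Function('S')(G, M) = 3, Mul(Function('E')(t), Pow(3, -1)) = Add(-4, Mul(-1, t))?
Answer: -177786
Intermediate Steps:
Function('E')(t) = Add(-12, Mul(-3, t)) (Function('E')(t) = Mul(3, Add(-4, Mul(-1, t))) = Add(-12, Mul(-3, t)))
Function('q')(y) = Add(657, Mul(-9, y)) (Function('q')(y) = Mul(9, Add(73, Mul(-1, y))) = Add(657, Mul(-9, y)))
Function('B')(v) = 14 (Function('B')(v) = Add(2, 12) = 14)
m = -238 (m = Mul(-17, 14) = -238)
Mul(m, Function('q')(Add(Function('E')(1), Mul(5, 1)))) = Mul(-238, Add(657, Mul(-9, Add(Add(-12, Mul(-3, 1)), Mul(5, 1))))) = Mul(-238, Add(657, Mul(-9, Add(Add(-12, -3), 5)))) = Mul(-238, Add(657, Mul(-9, Add(-15, 5)))) = Mul(-238, Add(657, Mul(-9, -10))) = Mul(-238, Add(657, 90)) = Mul(-238, 747) = -177786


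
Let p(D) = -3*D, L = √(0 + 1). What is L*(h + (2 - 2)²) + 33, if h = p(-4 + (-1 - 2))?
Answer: 54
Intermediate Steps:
L = 1 (L = √1 = 1)
h = 21 (h = -3*(-4 + (-1 - 2)) = -3*(-4 - 3) = -3*(-7) = 21)
L*(h + (2 - 2)²) + 33 = 1*(21 + (2 - 2)²) + 33 = 1*(21 + 0²) + 33 = 1*(21 + 0) + 33 = 1*21 + 33 = 21 + 33 = 54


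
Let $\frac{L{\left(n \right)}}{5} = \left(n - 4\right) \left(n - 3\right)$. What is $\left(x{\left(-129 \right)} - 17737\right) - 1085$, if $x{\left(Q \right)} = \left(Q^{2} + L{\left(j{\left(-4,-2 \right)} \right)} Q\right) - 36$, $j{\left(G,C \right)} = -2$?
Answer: $-21567$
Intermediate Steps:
$L{\left(n \right)} = 5 \left(-4 + n\right) \left(-3 + n\right)$ ($L{\left(n \right)} = 5 \left(n - 4\right) \left(n - 3\right) = 5 \left(-4 + n\right) \left(-3 + n\right)$)
$x{\left(Q \right)} = -36 + Q^{2} + 150 Q$ ($x{\left(Q \right)} = \left(Q^{2} + \left(60 - -70 + 5 \left(-2\right)^{2}\right) Q\right) - 36 = \left(Q^{2} + \left(60 + 70 + 5 \cdot 4\right) Q\right) - 36 = \left(Q^{2} + \left(60 + 70 + 20\right) Q\right) - 36 = \left(Q^{2} + 150 Q\right) - 36 = -36 + Q^{2} + 150 Q$)
$\left(x{\left(-129 \right)} - 17737\right) - 1085 = \left(\left(-36 + \left(-129\right)^{2} + 150 \left(-129\right)\right) - 17737\right) - 1085 = \left(\left(-36 + 16641 - 19350\right) - 17737\right) - 1085 = \left(-2745 - 17737\right) - 1085 = -20482 - 1085 = -21567$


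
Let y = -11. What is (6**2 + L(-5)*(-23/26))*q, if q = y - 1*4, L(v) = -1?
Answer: -14385/26 ≈ -553.27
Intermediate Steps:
q = -15 (q = -11 - 1*4 = -11 - 4 = -15)
(6**2 + L(-5)*(-23/26))*q = (6**2 - (-23)/26)*(-15) = (36 - (-23)/26)*(-15) = (36 - 1*(-23/26))*(-15) = (36 + 23/26)*(-15) = (959/26)*(-15) = -14385/26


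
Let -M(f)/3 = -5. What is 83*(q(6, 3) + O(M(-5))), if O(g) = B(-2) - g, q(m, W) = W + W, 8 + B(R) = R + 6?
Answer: -1079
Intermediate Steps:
B(R) = -2 + R (B(R) = -8 + (R + 6) = -8 + (6 + R) = -2 + R)
M(f) = 15 (M(f) = -3*(-5) = 15)
q(m, W) = 2*W
O(g) = -4 - g (O(g) = (-2 - 2) - g = -4 - g)
83*(q(6, 3) + O(M(-5))) = 83*(2*3 + (-4 - 1*15)) = 83*(6 + (-4 - 15)) = 83*(6 - 19) = 83*(-13) = -1079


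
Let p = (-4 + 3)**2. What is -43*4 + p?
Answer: -171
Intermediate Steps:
p = 1 (p = (-1)**2 = 1)
-43*4 + p = -43*4 + 1 = -172 + 1 = -171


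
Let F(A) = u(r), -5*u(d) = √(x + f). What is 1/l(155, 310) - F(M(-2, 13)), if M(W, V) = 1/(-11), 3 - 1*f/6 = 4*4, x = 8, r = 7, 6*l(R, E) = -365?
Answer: -6/365 + I*√70/5 ≈ -0.016438 + 1.6733*I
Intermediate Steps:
l(R, E) = -365/6 (l(R, E) = (⅙)*(-365) = -365/6)
f = -78 (f = 18 - 24*4 = 18 - 6*16 = 18 - 96 = -78)
M(W, V) = -1/11
u(d) = -I*√70/5 (u(d) = -√(8 - 78)/5 = -I*√70/5)
F(A) = -I*√70/5
1/l(155, 310) - F(M(-2, 13)) = 1/(-365/6) - (-1)*I*√70/5 = -6/365 + I*√70/5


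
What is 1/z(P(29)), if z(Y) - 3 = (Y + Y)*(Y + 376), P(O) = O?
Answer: 1/23493 ≈ 4.2566e-5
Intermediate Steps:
z(Y) = 3 + 2*Y*(376 + Y) (z(Y) = 3 + (Y + Y)*(Y + 376) = 3 + (2*Y)*(376 + Y) = 3 + 2*Y*(376 + Y))
1/z(P(29)) = 1/(3 + 2*29² + 752*29) = 1/(3 + 2*841 + 21808) = 1/(3 + 1682 + 21808) = 1/23493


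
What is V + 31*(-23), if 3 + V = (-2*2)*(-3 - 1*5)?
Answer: -684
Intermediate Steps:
V = 29 (V = -3 + (-2*2)*(-3 - 1*5) = -3 - 4*(-3 - 5) = -3 - 4*(-8) = -3 + 32 = 29)
V + 31*(-23) = 29 + 31*(-23) = 29 - 713 = -684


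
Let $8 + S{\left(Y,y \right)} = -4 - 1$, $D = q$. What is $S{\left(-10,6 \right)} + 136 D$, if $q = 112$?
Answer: $15219$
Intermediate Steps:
$D = 112$
$S{\left(Y,y \right)} = -13$ ($S{\left(Y,y \right)} = -8 - 5 = -13$)
$S{\left(-10,6 \right)} + 136 D = -13 + 136 \cdot 112 = -13 + 15232 = 15219$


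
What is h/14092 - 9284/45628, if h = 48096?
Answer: 11725535/3653351 ≈ 3.2095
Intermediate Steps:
h/14092 - 9284/45628 = 48096/14092 - 9284/45628 = 48096*(1/14092) - 9284*1/45628 = 12024/3523 - 211/1037 = 11725535/3653351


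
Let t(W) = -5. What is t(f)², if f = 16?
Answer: 25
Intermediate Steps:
t(f)² = (-5)² = 25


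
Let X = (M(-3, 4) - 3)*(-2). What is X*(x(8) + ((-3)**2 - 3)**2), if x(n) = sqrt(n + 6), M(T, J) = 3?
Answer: 0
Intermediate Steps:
x(n) = sqrt(6 + n)
X = 0 (X = (3 - 3)*(-2) = 0*(-2) = 0)
X*(x(8) + ((-3)**2 - 3)**2) = 0*(sqrt(6 + 8) + ((-3)**2 - 3)**2) = 0*(sqrt(14) + (9 - 3)**2) = 0*(sqrt(14) + 6**2) = 0*(sqrt(14) + 36) = 0*(36 + sqrt(14)) = 0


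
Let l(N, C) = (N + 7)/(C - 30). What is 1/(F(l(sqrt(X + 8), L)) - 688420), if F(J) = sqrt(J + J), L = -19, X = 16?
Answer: -1/(688420 - sqrt(2)*sqrt(-1/7 - 2*sqrt(6)/49)) ≈ -1.4526e-6 - 1.4705e-12*I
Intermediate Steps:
l(N, C) = (7 + N)/(-30 + C)
F(J) = sqrt(2)*sqrt(J) (F(J) = sqrt(2*J) = sqrt(2)*sqrt(J))
1/(F(l(sqrt(X + 8), L)) - 688420) = 1/(sqrt(2)*sqrt((7 + sqrt(16 + 8))/(-30 - 19)) - 688420) = 1/(sqrt(2)*sqrt((7 + sqrt(24))/(-49)) - 688420) = 1/(sqrt(2)*sqrt(-(7 + 2*sqrt(6))/49) - 688420) = 1/(sqrt(2)*sqrt(-1/7 - 2*sqrt(6)/49) - 688420) = 1/(-688420 + sqrt(2)*sqrt(-1/7 - 2*sqrt(6)/49))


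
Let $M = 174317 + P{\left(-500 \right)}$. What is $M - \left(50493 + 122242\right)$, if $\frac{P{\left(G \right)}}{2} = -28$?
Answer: $1526$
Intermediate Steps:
$P{\left(G \right)} = -56$ ($P{\left(G \right)} = 2 \left(-28\right) = -56$)
$M = 174261$ ($M = 174317 - 56 = 174261$)
$M - \left(50493 + 122242\right) = 174261 - \left(50493 + 122242\right) = 174261 - 172735 = 1526$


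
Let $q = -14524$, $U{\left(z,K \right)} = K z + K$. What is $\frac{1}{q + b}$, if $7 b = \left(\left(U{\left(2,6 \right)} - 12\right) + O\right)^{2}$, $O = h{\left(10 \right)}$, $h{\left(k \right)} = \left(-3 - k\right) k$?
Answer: $- \frac{7}{86292} \approx -8.112 \cdot 10^{-5}$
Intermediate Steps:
$U{\left(z,K \right)} = K + K z$
$h{\left(k \right)} = k \left(-3 - k\right)$
$O = -130$ ($O = \left(-1\right) 10 \left(3 + 10\right) = \left(-1\right) 10 \cdot 13 = -130$)
$b = \frac{15376}{7}$ ($b = \frac{\left(\left(6 \left(1 + 2\right) - 12\right) - 130\right)^{2}}{7} = \frac{\left(\left(6 \cdot 3 - 12\right) - 130\right)^{2}}{7} = \frac{\left(\left(18 - 12\right) - 130\right)^{2}}{7} = \frac{\left(6 - 130\right)^{2}}{7} = \frac{\left(-124\right)^{2}}{7} = \frac{1}{7} \cdot 15376 = \frac{15376}{7} \approx 2196.6$)
$\frac{1}{q + b} = \frac{1}{-14524 + \frac{15376}{7}} = \frac{1}{- \frac{86292}{7}} = - \frac{7}{86292}$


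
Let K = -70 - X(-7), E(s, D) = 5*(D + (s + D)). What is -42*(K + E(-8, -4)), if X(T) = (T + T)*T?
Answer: 10416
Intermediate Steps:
E(s, D) = 5*s + 10*D (E(s, D) = 5*(D + (D + s)) = 5*(s + 2*D) = 5*s + 10*D)
X(T) = 2*T² (X(T) = (2*T)*T = 2*T²)
K = -168 (K = -70 - 2*(-7)² = -70 - 2*49 = -70 - 1*98 = -70 - 98 = -168)
-42*(K + E(-8, -4)) = -42*(-168 + (5*(-8) + 10*(-4))) = -42*(-168 + (-40 - 40)) = -42*(-168 - 80) = -42*(-248) = 10416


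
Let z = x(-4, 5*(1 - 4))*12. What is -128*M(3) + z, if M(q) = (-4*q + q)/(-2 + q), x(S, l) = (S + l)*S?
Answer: 2064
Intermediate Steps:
x(S, l) = S*(S + l)
M(q) = -3*q/(-2 + q) (M(q) = (-3*q)/(-2 + q) = -3*q/(-2 + q))
z = 912 (z = -4*(-4 + 5*(1 - 4))*12 = -4*(-4 + 5*(-3))*12 = -4*(-4 - 15)*12 = -4*(-19)*12 = 76*12 = 912)
-128*M(3) + z = -(-384)*3/(-2 + 3) + 912 = -(-384)*3/1 + 912 = -(-384)*3 + 912 = -128*(-9) + 912 = 1152 + 912 = 2064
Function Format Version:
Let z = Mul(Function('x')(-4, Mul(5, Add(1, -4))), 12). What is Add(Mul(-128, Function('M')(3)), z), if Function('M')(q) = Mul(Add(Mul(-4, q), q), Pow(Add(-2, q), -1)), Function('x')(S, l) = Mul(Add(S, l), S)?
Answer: 2064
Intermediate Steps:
Function('x')(S, l) = Mul(S, Add(S, l))
Function('M')(q) = Mul(-3, q, Pow(Add(-2, q), -1)) (Function('M')(q) = Mul(Mul(-3, q), Pow(Add(-2, q), -1)) = Mul(-3, q, Pow(Add(-2, q), -1)))
z = 912 (z = Mul(Mul(-4, Add(-4, Mul(5, Add(1, -4)))), 12) = Mul(Mul(-4, Add(-4, Mul(5, -3))), 12) = Mul(Mul(-4, Add(-4, -15)), 12) = Mul(Mul(-4, -19), 12) = Mul(76, 12) = 912)
Add(Mul(-128, Function('M')(3)), z) = Add(Mul(-128, Mul(-3, 3, Pow(Add(-2, 3), -1))), 912) = Add(Mul(-128, Mul(-3, 3, Pow(1, -1))), 912) = Add(Mul(-128, Mul(-3, 3, 1)), 912) = Add(Mul(-128, -9), 912) = Add(1152, 912) = 2064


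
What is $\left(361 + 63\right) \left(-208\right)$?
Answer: $-88192$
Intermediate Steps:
$\left(361 + 63\right) \left(-208\right) = 424 \left(-208\right) = -88192$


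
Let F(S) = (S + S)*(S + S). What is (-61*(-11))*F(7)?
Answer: 131516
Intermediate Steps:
F(S) = 4*S² (F(S) = (2*S)*(2*S) = 4*S²)
(-61*(-11))*F(7) = (-61*(-11))*(4*7²) = (-61*(-11))*(4*49) = 671*196 = 131516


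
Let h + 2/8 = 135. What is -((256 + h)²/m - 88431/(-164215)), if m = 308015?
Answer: -33479253831/32371637264 ≈ -1.0342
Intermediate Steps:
h = 539/4 (h = -¼ + 135 = 539/4 ≈ 134.75)
-((256 + h)²/m - 88431/(-164215)) = -((256 + 539/4)²/308015 - 88431/(-164215)) = -((1563/4)²*(1/308015) - 88431*(-1/164215)) = -((2442969/16)*(1/308015) + 88431/164215) = -(2442969/4928240 + 88431/164215) = -1*33479253831/32371637264 = -33479253831/32371637264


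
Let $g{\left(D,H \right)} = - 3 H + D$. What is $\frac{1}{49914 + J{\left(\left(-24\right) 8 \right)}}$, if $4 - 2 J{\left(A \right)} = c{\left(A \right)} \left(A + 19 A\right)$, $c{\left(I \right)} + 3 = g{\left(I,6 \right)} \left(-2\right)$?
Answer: $\frac{1}{850556} \approx 1.1757 \cdot 10^{-6}$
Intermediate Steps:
$g{\left(D,H \right)} = D - 3 H$
$c{\left(I \right)} = 33 - 2 I$ ($c{\left(I \right)} = -3 + \left(I - 18\right) \left(-2\right) = -3 + \left(-18 + I\right) \left(-2\right) = -3 - \left(-36 + 2 I\right) = 33 - 2 I$)
$J{\left(A \right)} = 2 - 10 A \left(33 - 2 A\right)$ ($J{\left(A \right)} = 2 - \frac{\left(33 - 2 A\right) \left(A + 19 A\right)}{2} = 2 - \frac{\left(33 - 2 A\right) 20 A}{2} = 2 - \frac{20 A \left(33 - 2 A\right)}{2} = 2 - 10 A \left(33 - 2 A\right)$)
$\frac{1}{49914 + J{\left(\left(-24\right) 8 \right)}} = \frac{1}{49914 + \left(2 - 330 \left(\left(-24\right) 8\right) + 20 \left(\left(-24\right) 8\right)^{2}\right)} = \frac{1}{49914 + \left(2 - -63360 + 20 \left(-192\right)^{2}\right)} = \frac{1}{49914 + \left(2 + 63360 + 20 \cdot 36864\right)} = \frac{1}{49914 + \left(2 + 63360 + 737280\right)} = \frac{1}{49914 + 800642} = \frac{1}{850556}$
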